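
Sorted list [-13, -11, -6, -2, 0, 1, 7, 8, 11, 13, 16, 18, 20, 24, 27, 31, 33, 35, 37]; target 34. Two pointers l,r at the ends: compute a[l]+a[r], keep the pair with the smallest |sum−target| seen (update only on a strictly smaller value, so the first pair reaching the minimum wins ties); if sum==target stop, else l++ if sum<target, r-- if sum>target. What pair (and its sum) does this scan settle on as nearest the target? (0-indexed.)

pair (1, 33) with sum 34 (|Δ|=0)

l=0 r=18: -13+37=24 d=10 *, l++
l=1 r=18: -11+37=26 d=8 *, l++
l=2 r=18: -6+37=31 d=3 *, l++
l=3 r=18: -2+37=35 d=1 *, r--
l=3 r=17: -2+35=33 d=1, l++
l=4 r=17: 0+35=35 d=1, r--
l=4 r=16: 0+33=33 d=1, l++
l=5 r=16: 1+33=34 d=0 *, stop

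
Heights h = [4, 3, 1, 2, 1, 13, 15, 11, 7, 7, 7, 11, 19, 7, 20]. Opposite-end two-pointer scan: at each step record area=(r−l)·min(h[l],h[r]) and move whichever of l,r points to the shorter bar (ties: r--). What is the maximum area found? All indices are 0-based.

max area = 120

[0,14] min(4,20)*14=56 best=56 * → l++
[1,14] min(3,20)*13=39 best=56 → l++
[2,14] min(1,20)*12=12 best=56 → l++
[3,14] min(2,20)*11=22 best=56 → l++
[4,14] min(1,20)*10=10 best=56 → l++
[5,14] min(13,20)*9=117 best=117 * → l++
[6,14] min(15,20)*8=120 best=120 * → l++
[7,14] min(11,20)*7=77 best=120 → l++
[8,14] min(7,20)*6=42 best=120 → l++
[9,14] min(7,20)*5=35 best=120 → l++
[10,14] min(7,20)*4=28 best=120 → l++
[11,14] min(11,20)*3=33 best=120 → l++
[12,14] min(19,20)*2=38 best=120 → l++
[13,14] min(7,20)*1=7 best=120 → l++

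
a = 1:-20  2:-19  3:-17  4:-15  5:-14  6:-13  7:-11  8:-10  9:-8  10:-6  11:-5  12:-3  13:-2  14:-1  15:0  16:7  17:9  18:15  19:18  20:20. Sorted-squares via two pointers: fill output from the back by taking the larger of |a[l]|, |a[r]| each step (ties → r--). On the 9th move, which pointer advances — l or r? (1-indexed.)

[1,20] |-20|<=|20| out[20]=400 → r--
[1,19] |-20|>|18| out[19]=400 → l++
[2,19] |-19|>|18| out[18]=361 → l++
[3,19] |-17|<=|18| out[17]=324 → r--
[3,18] |-17|>|15| out[16]=289 → l++
[4,18] |-15|<=|15| out[15]=225 → r--
[4,17] |-15|>|9| out[14]=225 → l++
[5,17] |-14|>|9| out[13]=196 → l++
[6,17] |-13|>|9| out[12]=169 → l++

l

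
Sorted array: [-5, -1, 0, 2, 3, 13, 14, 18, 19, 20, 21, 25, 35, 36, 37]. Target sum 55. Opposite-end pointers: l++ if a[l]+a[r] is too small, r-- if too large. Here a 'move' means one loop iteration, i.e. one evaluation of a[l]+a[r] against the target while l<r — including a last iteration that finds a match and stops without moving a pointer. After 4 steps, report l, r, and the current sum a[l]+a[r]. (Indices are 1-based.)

[1,15] -5+37=32 <55 → l++
[2,15] -1+37=36 <55 → l++
[3,15] 0+37=37 <55 → l++
[4,15] 2+37=39 <55 → l++

l=5, r=15, sum=40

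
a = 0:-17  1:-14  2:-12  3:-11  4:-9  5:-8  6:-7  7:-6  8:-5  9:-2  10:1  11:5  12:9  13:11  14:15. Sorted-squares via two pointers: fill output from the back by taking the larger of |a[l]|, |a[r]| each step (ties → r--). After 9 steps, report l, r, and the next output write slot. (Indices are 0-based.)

l=6, r=11, next write slot=5

[0,14] |-17|>|15| out[14]=289 → l++
[1,14] |-14|<=|15| out[13]=225 → r--
[1,13] |-14|>|11| out[12]=196 → l++
[2,13] |-12|>|11| out[11]=144 → l++
[3,13] |-11|<=|11| out[10]=121 → r--
[3,12] |-11|>|9| out[9]=121 → l++
[4,12] |-9|<=|9| out[8]=81 → r--
[4,11] |-9|>|5| out[7]=81 → l++
[5,11] |-8|>|5| out[6]=64 → l++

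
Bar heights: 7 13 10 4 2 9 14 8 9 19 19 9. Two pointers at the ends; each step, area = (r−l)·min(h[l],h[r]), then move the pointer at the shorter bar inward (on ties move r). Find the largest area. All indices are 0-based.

max area = 117

[0,11] min(7,9)*11=77 best=77 * → l++
[1,11] min(13,9)*10=90 best=90 * → r--
[1,10] min(13,19)*9=117 best=117 * → l++
[2,10] min(10,19)*8=80 best=117 → l++
[3,10] min(4,19)*7=28 best=117 → l++
[4,10] min(2,19)*6=12 best=117 → l++
[5,10] min(9,19)*5=45 best=117 → l++
[6,10] min(14,19)*4=56 best=117 → l++
[7,10] min(8,19)*3=24 best=117 → l++
[8,10] min(9,19)*2=18 best=117 → l++
[9,10] min(19,19)*1=19 best=117 → r--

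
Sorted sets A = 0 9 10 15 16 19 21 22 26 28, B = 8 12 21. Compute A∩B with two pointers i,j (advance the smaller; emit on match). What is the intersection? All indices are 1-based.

[i=1,j=1] 0<8 → i++
[i=2,j=1] 9>8 → j++
[i=2,j=2] 9<12 → i++
[i=3,j=2] 10<12 → i++
[i=4,j=2] 15>12 → j++
[i=4,j=3] 15<21 → i++
[i=5,j=3] 16<21 → i++
[i=6,j=3] 19<21 → i++
[i=7,j=3] 21==21 emit → i++,j++

intersection = [21]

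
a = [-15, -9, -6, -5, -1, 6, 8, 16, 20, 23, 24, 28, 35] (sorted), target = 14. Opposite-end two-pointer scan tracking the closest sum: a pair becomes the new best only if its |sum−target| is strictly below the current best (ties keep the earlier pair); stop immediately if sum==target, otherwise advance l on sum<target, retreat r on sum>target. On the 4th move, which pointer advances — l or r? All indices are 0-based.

[0,12] -15+35=20 d=6 * → r--
[0,11] -15+28=13 d=1 * → l++
[1,11] -9+28=19 d=5 → r--
[1,10] -9+24=15 d=1 → r--

r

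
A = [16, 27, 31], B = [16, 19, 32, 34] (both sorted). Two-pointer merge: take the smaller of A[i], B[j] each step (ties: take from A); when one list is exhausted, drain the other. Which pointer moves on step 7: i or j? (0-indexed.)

[i=0,j=0] A[i]=16<=B[j]=16 take 16 → i++
[i=1,j=0] A[i]=27>B[j]=16 take 16 → j++
[i=1,j=1] A[i]=27>B[j]=19 take 19 → j++
[i=1,j=2] A[i]=27<=B[j]=32 take 27 → i++
[i=2,j=2] A[i]=31<=B[j]=32 take 31 → i++
[i=3,j=2] A done, take B[j]=32 → j++
[i=3,j=3] A done, take B[j]=34 → j++

j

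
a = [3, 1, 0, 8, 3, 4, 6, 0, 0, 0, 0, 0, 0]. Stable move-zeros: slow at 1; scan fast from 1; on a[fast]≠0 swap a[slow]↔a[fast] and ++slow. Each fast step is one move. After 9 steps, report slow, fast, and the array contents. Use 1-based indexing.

slow=7, fast=10, a=[3, 1, 8, 3, 4, 6, 0, 0, 0, 0, 0, 0, 0]

slow=1 fast=1: a[fast]=3≠0 swap→a[1]=3, slow++,fast++
slow=2 fast=2: a[fast]=1≠0 swap→a[2]=1, slow++,fast++
slow=3 fast=3: a[fast]=0, fast++
slow=3 fast=4: a[fast]=8≠0 swap→a[3]=8, slow++,fast++
slow=4 fast=5: a[fast]=3≠0 swap→a[4]=3, slow++,fast++
slow=5 fast=6: a[fast]=4≠0 swap→a[5]=4, slow++,fast++
slow=6 fast=7: a[fast]=6≠0 swap→a[6]=6, slow++,fast++
slow=7 fast=8: a[fast]=0, fast++
slow=7 fast=9: a[fast]=0, fast++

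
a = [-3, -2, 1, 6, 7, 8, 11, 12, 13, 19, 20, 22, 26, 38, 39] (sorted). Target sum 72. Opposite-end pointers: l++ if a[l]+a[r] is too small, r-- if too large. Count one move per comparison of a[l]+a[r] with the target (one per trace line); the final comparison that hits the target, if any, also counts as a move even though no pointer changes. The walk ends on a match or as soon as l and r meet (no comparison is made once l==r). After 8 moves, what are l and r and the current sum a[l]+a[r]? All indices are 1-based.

l=9, r=15, sum=52

[1,15] -3+39=36 <72 → l++
[2,15] -2+39=37 <72 → l++
[3,15] 1+39=40 <72 → l++
[4,15] 6+39=45 <72 → l++
[5,15] 7+39=46 <72 → l++
[6,15] 8+39=47 <72 → l++
[7,15] 11+39=50 <72 → l++
[8,15] 12+39=51 <72 → l++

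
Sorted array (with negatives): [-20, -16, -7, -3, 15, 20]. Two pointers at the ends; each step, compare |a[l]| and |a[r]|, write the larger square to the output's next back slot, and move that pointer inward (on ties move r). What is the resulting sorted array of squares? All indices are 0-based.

[0,5] |-20|<=|20| out[5]=400 → r--
[0,4] |-20|>|15| out[4]=400 → l++
[1,4] |-16|>|15| out[3]=256 → l++
[2,4] |-7|<=|15| out[2]=225 → r--
[2,3] |-7|>|-3| out[1]=49 → l++
[3,3] |-3|<=|-3| out[0]=9 → r--

[9, 49, 225, 256, 400, 400]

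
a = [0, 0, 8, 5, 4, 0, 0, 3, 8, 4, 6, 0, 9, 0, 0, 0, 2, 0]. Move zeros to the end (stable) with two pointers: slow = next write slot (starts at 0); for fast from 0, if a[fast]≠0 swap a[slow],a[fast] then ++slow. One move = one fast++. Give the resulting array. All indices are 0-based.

slow=0 fast=0: a[fast]=0, fast++
slow=0 fast=1: a[fast]=0, fast++
slow=0 fast=2: a[fast]=8≠0 swap→a[0]=8, slow++,fast++
slow=1 fast=3: a[fast]=5≠0 swap→a[1]=5, slow++,fast++
slow=2 fast=4: a[fast]=4≠0 swap→a[2]=4, slow++,fast++
slow=3 fast=5: a[fast]=0, fast++
slow=3 fast=6: a[fast]=0, fast++
slow=3 fast=7: a[fast]=3≠0 swap→a[3]=3, slow++,fast++
slow=4 fast=8: a[fast]=8≠0 swap→a[4]=8, slow++,fast++
slow=5 fast=9: a[fast]=4≠0 swap→a[5]=4, slow++,fast++
slow=6 fast=10: a[fast]=6≠0 swap→a[6]=6, slow++,fast++
slow=7 fast=11: a[fast]=0, fast++
slow=7 fast=12: a[fast]=9≠0 swap→a[7]=9, slow++,fast++
slow=8 fast=13: a[fast]=0, fast++
slow=8 fast=14: a[fast]=0, fast++
slow=8 fast=15: a[fast]=0, fast++
slow=8 fast=16: a[fast]=2≠0 swap→a[8]=2, slow++,fast++
slow=9 fast=17: a[fast]=0, fast++

[8, 5, 4, 3, 8, 4, 6, 9, 2, 0, 0, 0, 0, 0, 0, 0, 0, 0]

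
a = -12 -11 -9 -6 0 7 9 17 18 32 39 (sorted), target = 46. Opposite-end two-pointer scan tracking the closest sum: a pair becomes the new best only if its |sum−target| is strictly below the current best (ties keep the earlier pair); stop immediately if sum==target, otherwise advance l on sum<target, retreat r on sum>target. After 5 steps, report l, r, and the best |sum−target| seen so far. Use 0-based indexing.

l=5, r=10, best |Δ|=7

[0,10] -12+39=27 d=19 * → l++
[1,10] -11+39=28 d=18 * → l++
[2,10] -9+39=30 d=16 * → l++
[3,10] -6+39=33 d=13 * → l++
[4,10] 0+39=39 d=7 * → l++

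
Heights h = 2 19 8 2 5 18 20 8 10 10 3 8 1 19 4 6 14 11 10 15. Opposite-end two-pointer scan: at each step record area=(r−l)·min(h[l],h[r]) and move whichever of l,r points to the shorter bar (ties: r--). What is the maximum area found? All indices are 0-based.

l=0 r=19: min(2,15)*19=38 best=38 *, l++
l=1 r=19: min(19,15)*18=270 best=270 *, r--
l=1 r=18: min(19,10)*17=170 best=270, r--
l=1 r=17: min(19,11)*16=176 best=270, r--
l=1 r=16: min(19,14)*15=210 best=270, r--
l=1 r=15: min(19,6)*14=84 best=270, r--
l=1 r=14: min(19,4)*13=52 best=270, r--
l=1 r=13: min(19,19)*12=228 best=270, r--
l=1 r=12: min(19,1)*11=11 best=270, r--
l=1 r=11: min(19,8)*10=80 best=270, r--
l=1 r=10: min(19,3)*9=27 best=270, r--
l=1 r=9: min(19,10)*8=80 best=270, r--
l=1 r=8: min(19,10)*7=70 best=270, r--
l=1 r=7: min(19,8)*6=48 best=270, r--
l=1 r=6: min(19,20)*5=95 best=270, l++
l=2 r=6: min(8,20)*4=32 best=270, l++
l=3 r=6: min(2,20)*3=6 best=270, l++
l=4 r=6: min(5,20)*2=10 best=270, l++
l=5 r=6: min(18,20)*1=18 best=270, l++

max area = 270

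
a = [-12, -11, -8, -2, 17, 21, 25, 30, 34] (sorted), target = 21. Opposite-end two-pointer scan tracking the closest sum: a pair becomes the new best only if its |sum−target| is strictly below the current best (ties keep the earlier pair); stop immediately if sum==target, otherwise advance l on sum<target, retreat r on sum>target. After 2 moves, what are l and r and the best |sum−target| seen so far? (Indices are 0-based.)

l=1, r=7, best |Δ|=1

l=0 r=8: -12+34=22 d=1 *, r--
l=0 r=7: -12+30=18 d=3, l++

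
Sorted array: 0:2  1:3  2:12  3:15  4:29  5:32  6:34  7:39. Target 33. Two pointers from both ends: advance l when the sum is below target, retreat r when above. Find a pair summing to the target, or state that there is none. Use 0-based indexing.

no pair

[0,7] 2+39=41 >33 → r--
[0,6] 2+34=36 >33 → r--
[0,5] 2+32=34 >33 → r--
[0,4] 2+29=31 <33 → l++
[1,4] 3+29=32 <33 → l++
[2,4] 12+29=41 >33 → r--
[2,3] 12+15=27 <33 → l++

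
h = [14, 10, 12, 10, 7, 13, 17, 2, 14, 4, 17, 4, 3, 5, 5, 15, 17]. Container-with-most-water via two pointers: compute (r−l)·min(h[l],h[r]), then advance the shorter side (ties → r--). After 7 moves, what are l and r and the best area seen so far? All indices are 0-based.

l=6, r=15, best area=224

l=0 r=16: min(14,17)*16=224 best=224 *, l++
l=1 r=16: min(10,17)*15=150 best=224, l++
l=2 r=16: min(12,17)*14=168 best=224, l++
l=3 r=16: min(10,17)*13=130 best=224, l++
l=4 r=16: min(7,17)*12=84 best=224, l++
l=5 r=16: min(13,17)*11=143 best=224, l++
l=6 r=16: min(17,17)*10=170 best=224, r--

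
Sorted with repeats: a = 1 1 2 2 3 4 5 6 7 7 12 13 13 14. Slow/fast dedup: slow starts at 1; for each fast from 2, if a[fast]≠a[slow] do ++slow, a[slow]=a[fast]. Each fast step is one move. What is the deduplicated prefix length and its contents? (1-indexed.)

slow=1 fast=2: a[fast]=1=a[slow] dup, fast++
slow=1 fast=3: a[fast]=2≠a[slow]=1 write a[2]=2, slow++,fast++
slow=2 fast=4: a[fast]=2=a[slow] dup, fast++
slow=2 fast=5: a[fast]=3≠a[slow]=2 write a[3]=3, slow++,fast++
slow=3 fast=6: a[fast]=4≠a[slow]=3 write a[4]=4, slow++,fast++
slow=4 fast=7: a[fast]=5≠a[slow]=4 write a[5]=5, slow++,fast++
slow=5 fast=8: a[fast]=6≠a[slow]=5 write a[6]=6, slow++,fast++
slow=6 fast=9: a[fast]=7≠a[slow]=6 write a[7]=7, slow++,fast++
slow=7 fast=10: a[fast]=7=a[slow] dup, fast++
slow=7 fast=11: a[fast]=12≠a[slow]=7 write a[8]=12, slow++,fast++
slow=8 fast=12: a[fast]=13≠a[slow]=12 write a[9]=13, slow++,fast++
slow=9 fast=13: a[fast]=13=a[slow] dup, fast++
slow=9 fast=14: a[fast]=14≠a[slow]=13 write a[10]=14, slow++,fast++

length 10; prefix = [1, 2, 3, 4, 5, 6, 7, 12, 13, 14]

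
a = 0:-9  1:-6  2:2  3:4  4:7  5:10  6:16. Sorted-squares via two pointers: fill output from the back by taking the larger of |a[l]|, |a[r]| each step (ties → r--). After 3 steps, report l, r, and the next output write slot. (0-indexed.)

l=1, r=4, next write slot=3

[0,6] |-9|<=|16| out[6]=256 → r--
[0,5] |-9|<=|10| out[5]=100 → r--
[0,4] |-9|>|7| out[4]=81 → l++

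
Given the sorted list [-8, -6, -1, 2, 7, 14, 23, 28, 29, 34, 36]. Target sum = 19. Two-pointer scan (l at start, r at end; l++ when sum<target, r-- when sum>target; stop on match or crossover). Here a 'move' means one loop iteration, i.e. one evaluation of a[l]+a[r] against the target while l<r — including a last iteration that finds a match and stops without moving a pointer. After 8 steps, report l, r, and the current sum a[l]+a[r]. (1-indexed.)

l=4, r=6, sum=16

l=1 r=11: -8+36=28 >19, r--
l=1 r=10: -8+34=26 >19, r--
l=1 r=9: -8+29=21 >19, r--
l=1 r=8: -8+28=20 >19, r--
l=1 r=7: -8+23=15 <19, l++
l=2 r=7: -6+23=17 <19, l++
l=3 r=7: -1+23=22 >19, r--
l=3 r=6: -1+14=13 <19, l++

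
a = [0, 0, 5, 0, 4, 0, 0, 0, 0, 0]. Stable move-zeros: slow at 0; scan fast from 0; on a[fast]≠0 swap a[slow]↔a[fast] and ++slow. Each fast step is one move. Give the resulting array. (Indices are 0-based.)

slow=0 fast=0: a[fast]=0, fast++
slow=0 fast=1: a[fast]=0, fast++
slow=0 fast=2: a[fast]=5≠0 swap→a[0]=5, slow++,fast++
slow=1 fast=3: a[fast]=0, fast++
slow=1 fast=4: a[fast]=4≠0 swap→a[1]=4, slow++,fast++
slow=2 fast=5: a[fast]=0, fast++
slow=2 fast=6: a[fast]=0, fast++
slow=2 fast=7: a[fast]=0, fast++
slow=2 fast=8: a[fast]=0, fast++
slow=2 fast=9: a[fast]=0, fast++

[5, 4, 0, 0, 0, 0, 0, 0, 0, 0]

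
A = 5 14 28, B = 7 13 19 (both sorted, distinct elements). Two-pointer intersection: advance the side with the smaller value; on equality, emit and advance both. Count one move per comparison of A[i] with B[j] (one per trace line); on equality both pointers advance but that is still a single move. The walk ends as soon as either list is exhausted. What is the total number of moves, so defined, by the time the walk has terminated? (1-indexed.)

5 moves

i=1 j=1: 5<7, i++
i=2 j=1: 14>7, j++
i=2 j=2: 14>13, j++
i=2 j=3: 14<19, i++
i=3 j=3: 28>19, j++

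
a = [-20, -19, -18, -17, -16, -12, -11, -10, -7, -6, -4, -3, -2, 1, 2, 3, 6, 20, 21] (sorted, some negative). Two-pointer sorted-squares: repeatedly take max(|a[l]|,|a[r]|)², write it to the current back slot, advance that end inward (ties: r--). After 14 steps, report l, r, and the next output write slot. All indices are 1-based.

l=12, r=16, next write slot=5

[1,19] |-20|<=|21| out[19]=441 → r--
[1,18] |-20|<=|20| out[18]=400 → r--
[1,17] |-20|>|6| out[17]=400 → l++
[2,17] |-19|>|6| out[16]=361 → l++
[3,17] |-18|>|6| out[15]=324 → l++
[4,17] |-17|>|6| out[14]=289 → l++
[5,17] |-16|>|6| out[13]=256 → l++
[6,17] |-12|>|6| out[12]=144 → l++
[7,17] |-11|>|6| out[11]=121 → l++
[8,17] |-10|>|6| out[10]=100 → l++
[9,17] |-7|>|6| out[9]=49 → l++
[10,17] |-6|<=|6| out[8]=36 → r--
[10,16] |-6|>|3| out[7]=36 → l++
[11,16] |-4|>|3| out[6]=16 → l++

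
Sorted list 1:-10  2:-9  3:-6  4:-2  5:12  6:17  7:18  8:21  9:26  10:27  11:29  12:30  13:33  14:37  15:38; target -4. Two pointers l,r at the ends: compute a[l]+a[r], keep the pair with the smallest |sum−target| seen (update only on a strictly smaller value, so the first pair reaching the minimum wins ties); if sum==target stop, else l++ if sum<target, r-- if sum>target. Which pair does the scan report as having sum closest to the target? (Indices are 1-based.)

pair (-6, -2) with sum -8 (|Δ|=4)

[1,15] -10+38=28 d=32 * → r--
[1,14] -10+37=27 d=31 * → r--
[1,13] -10+33=23 d=27 * → r--
[1,12] -10+30=20 d=24 * → r--
[1,11] -10+29=19 d=23 * → r--
[1,10] -10+27=17 d=21 * → r--
[1,9] -10+26=16 d=20 * → r--
[1,8] -10+21=11 d=15 * → r--
[1,7] -10+18=8 d=12 * → r--
[1,6] -10+17=7 d=11 * → r--
[1,5] -10+12=2 d=6 * → r--
[1,4] -10+-2=-12 d=8 → l++
[2,4] -9+-2=-11 d=7 → l++
[3,4] -6+-2=-8 d=4 * → l++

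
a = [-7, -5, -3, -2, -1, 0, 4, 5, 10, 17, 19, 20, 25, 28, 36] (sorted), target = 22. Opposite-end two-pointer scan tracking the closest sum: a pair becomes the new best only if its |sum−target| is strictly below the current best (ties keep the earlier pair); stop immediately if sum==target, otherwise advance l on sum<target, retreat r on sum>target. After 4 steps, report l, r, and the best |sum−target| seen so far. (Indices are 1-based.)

l=3, r=13, best |Δ|=1

[1,15] -7+36=29 d=7 * → r--
[1,14] -7+28=21 d=1 * → l++
[2,14] -5+28=23 d=1 → r--
[2,13] -5+25=20 d=2 → l++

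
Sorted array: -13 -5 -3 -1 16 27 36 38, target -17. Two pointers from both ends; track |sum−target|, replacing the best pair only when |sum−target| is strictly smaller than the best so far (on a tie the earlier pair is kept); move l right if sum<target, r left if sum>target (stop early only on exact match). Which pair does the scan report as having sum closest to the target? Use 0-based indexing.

pair (-13, -3) with sum -16 (|Δ|=1)

[0,7] -13+38=25 d=42 * → r--
[0,6] -13+36=23 d=40 * → r--
[0,5] -13+27=14 d=31 * → r--
[0,4] -13+16=3 d=20 * → r--
[0,3] -13+-1=-14 d=3 * → r--
[0,2] -13+-3=-16 d=1 * → r--
[0,1] -13+-5=-18 d=1 → l++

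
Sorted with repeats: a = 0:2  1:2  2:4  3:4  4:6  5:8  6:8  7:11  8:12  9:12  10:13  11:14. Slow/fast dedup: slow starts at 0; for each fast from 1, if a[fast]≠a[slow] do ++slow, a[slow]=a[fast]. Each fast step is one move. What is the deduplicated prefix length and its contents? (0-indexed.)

length 8; prefix = [2, 4, 6, 8, 11, 12, 13, 14]

(s=0,f=1) a[fast]=2=a[slow] dup → fast++
(s=0,f=2) a[fast]=4≠a[slow]=2 write a[1]=4 → slow++,fast++
(s=1,f=3) a[fast]=4=a[slow] dup → fast++
(s=1,f=4) a[fast]=6≠a[slow]=4 write a[2]=6 → slow++,fast++
(s=2,f=5) a[fast]=8≠a[slow]=6 write a[3]=8 → slow++,fast++
(s=3,f=6) a[fast]=8=a[slow] dup → fast++
(s=3,f=7) a[fast]=11≠a[slow]=8 write a[4]=11 → slow++,fast++
(s=4,f=8) a[fast]=12≠a[slow]=11 write a[5]=12 → slow++,fast++
(s=5,f=9) a[fast]=12=a[slow] dup → fast++
(s=5,f=10) a[fast]=13≠a[slow]=12 write a[6]=13 → slow++,fast++
(s=6,f=11) a[fast]=14≠a[slow]=13 write a[7]=14 → slow++,fast++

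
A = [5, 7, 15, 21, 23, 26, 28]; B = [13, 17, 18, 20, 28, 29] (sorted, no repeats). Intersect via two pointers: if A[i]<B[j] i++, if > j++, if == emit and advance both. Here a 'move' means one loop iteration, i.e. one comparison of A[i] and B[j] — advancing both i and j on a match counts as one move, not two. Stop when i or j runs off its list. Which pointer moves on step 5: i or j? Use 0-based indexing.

[i=0,j=0] 5<13 → i++
[i=1,j=0] 7<13 → i++
[i=2,j=0] 15>13 → j++
[i=2,j=1] 15<17 → i++
[i=3,j=1] 21>17 → j++

j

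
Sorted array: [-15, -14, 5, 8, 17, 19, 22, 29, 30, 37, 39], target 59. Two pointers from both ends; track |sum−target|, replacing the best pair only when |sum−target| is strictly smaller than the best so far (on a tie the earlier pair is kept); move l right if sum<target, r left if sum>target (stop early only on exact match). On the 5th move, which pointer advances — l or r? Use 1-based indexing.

l=1 r=11: -15+39=24 d=35 *, l++
l=2 r=11: -14+39=25 d=34 *, l++
l=3 r=11: 5+39=44 d=15 *, l++
l=4 r=11: 8+39=47 d=12 *, l++
l=5 r=11: 17+39=56 d=3 *, l++

l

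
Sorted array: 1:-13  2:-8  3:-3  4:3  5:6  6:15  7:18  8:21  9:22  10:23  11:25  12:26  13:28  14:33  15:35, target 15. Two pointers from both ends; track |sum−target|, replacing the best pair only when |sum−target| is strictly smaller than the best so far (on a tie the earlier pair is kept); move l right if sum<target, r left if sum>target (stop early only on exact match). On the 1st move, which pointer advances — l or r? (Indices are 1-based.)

l=1 r=15: -13+35=22 d=7 *, r--

r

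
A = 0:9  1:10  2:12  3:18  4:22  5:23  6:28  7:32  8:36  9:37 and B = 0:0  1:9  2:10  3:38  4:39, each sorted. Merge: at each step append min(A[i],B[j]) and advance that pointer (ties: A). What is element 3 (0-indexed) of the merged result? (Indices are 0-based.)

merged[3] = 10

i=0 j=0: A[i]=9>B[j]=0 take 0, j++
i=0 j=1: A[i]=9<=B[j]=9 take 9, i++
i=1 j=1: A[i]=10>B[j]=9 take 9, j++
i=1 j=2: A[i]=10<=B[j]=10 take 10, i++
i=2 j=2: A[i]=12>B[j]=10 take 10, j++
i=2 j=3: A[i]=12<=B[j]=38 take 12, i++
i=3 j=3: A[i]=18<=B[j]=38 take 18, i++
i=4 j=3: A[i]=22<=B[j]=38 take 22, i++
i=5 j=3: A[i]=23<=B[j]=38 take 23, i++
i=6 j=3: A[i]=28<=B[j]=38 take 28, i++
i=7 j=3: A[i]=32<=B[j]=38 take 32, i++
i=8 j=3: A[i]=36<=B[j]=38 take 36, i++
i=9 j=3: A[i]=37<=B[j]=38 take 37, i++
i=10 j=3: A done, take B[j]=38, j++
i=10 j=4: A done, take B[j]=39, j++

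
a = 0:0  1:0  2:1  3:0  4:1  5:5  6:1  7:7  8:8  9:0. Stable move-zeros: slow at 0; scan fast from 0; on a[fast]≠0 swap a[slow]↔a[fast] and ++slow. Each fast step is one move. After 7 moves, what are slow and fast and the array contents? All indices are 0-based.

slow=4, fast=7, a=[1, 1, 5, 1, 0, 0, 0, 7, 8, 0]

slow=0 fast=0: a[fast]=0, fast++
slow=0 fast=1: a[fast]=0, fast++
slow=0 fast=2: a[fast]=1≠0 swap→a[0]=1, slow++,fast++
slow=1 fast=3: a[fast]=0, fast++
slow=1 fast=4: a[fast]=1≠0 swap→a[1]=1, slow++,fast++
slow=2 fast=5: a[fast]=5≠0 swap→a[2]=5, slow++,fast++
slow=3 fast=6: a[fast]=1≠0 swap→a[3]=1, slow++,fast++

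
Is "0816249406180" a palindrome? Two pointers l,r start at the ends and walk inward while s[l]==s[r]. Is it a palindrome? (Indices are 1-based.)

not a palindrome (mismatch at 5,9)

l=1 r=13: '0'=='0', l++,r--
l=2 r=12: '8'=='8', l++,r--
l=3 r=11: '1'=='1', l++,r--
l=4 r=10: '6'=='6', l++,r--
l=5 r=9: '2'!='0', stop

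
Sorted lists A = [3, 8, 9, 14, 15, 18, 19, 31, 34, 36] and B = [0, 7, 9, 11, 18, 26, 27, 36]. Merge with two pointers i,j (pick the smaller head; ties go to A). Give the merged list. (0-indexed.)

i=0 j=0: A[i]=3>B[j]=0 take 0, j++
i=0 j=1: A[i]=3<=B[j]=7 take 3, i++
i=1 j=1: A[i]=8>B[j]=7 take 7, j++
i=1 j=2: A[i]=8<=B[j]=9 take 8, i++
i=2 j=2: A[i]=9<=B[j]=9 take 9, i++
i=3 j=2: A[i]=14>B[j]=9 take 9, j++
i=3 j=3: A[i]=14>B[j]=11 take 11, j++
i=3 j=4: A[i]=14<=B[j]=18 take 14, i++
i=4 j=4: A[i]=15<=B[j]=18 take 15, i++
i=5 j=4: A[i]=18<=B[j]=18 take 18, i++
i=6 j=4: A[i]=19>B[j]=18 take 18, j++
i=6 j=5: A[i]=19<=B[j]=26 take 19, i++
i=7 j=5: A[i]=31>B[j]=26 take 26, j++
i=7 j=6: A[i]=31>B[j]=27 take 27, j++
i=7 j=7: A[i]=31<=B[j]=36 take 31, i++
i=8 j=7: A[i]=34<=B[j]=36 take 34, i++
i=9 j=7: A[i]=36<=B[j]=36 take 36, i++
i=10 j=7: A done, take B[j]=36, j++

[0, 3, 7, 8, 9, 9, 11, 14, 15, 18, 18, 19, 26, 27, 31, 34, 36, 36]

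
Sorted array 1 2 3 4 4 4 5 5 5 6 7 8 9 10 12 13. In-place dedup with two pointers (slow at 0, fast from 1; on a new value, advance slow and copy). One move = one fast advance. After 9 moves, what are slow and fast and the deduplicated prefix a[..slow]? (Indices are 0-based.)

(s=0,f=1) a[fast]=2≠a[slow]=1 write a[1]=2 → slow++,fast++
(s=1,f=2) a[fast]=3≠a[slow]=2 write a[2]=3 → slow++,fast++
(s=2,f=3) a[fast]=4≠a[slow]=3 write a[3]=4 → slow++,fast++
(s=3,f=4) a[fast]=4=a[slow] dup → fast++
(s=3,f=5) a[fast]=4=a[slow] dup → fast++
(s=3,f=6) a[fast]=5≠a[slow]=4 write a[4]=5 → slow++,fast++
(s=4,f=7) a[fast]=5=a[slow] dup → fast++
(s=4,f=8) a[fast]=5=a[slow] dup → fast++
(s=4,f=9) a[fast]=6≠a[slow]=5 write a[5]=6 → slow++,fast++

slow=5, fast=10, prefix=[1, 2, 3, 4, 5, 6]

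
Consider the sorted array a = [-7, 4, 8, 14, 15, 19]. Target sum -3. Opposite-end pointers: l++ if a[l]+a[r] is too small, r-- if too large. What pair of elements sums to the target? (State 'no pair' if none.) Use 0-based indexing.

(-7, 4)

[0,5] -7+19=12 >-3 → r--
[0,4] -7+15=8 >-3 → r--
[0,3] -7+14=7 >-3 → r--
[0,2] -7+8=1 >-3 → r--
[0,1] -7+4=-3 → found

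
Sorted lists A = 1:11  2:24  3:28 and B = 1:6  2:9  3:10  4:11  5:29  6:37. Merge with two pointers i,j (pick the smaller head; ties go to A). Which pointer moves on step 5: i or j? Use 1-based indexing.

[i=1,j=1] A[i]=11>B[j]=6 take 6 → j++
[i=1,j=2] A[i]=11>B[j]=9 take 9 → j++
[i=1,j=3] A[i]=11>B[j]=10 take 10 → j++
[i=1,j=4] A[i]=11<=B[j]=11 take 11 → i++
[i=2,j=4] A[i]=24>B[j]=11 take 11 → j++

j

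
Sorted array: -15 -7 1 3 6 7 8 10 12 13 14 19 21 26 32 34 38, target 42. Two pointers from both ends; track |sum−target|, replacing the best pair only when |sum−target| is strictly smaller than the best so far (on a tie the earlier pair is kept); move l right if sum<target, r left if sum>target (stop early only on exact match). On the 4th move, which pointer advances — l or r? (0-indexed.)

l

[0,16] -15+38=23 d=19 * → l++
[1,16] -7+38=31 d=11 * → l++
[2,16] 1+38=39 d=3 * → l++
[3,16] 3+38=41 d=1 * → l++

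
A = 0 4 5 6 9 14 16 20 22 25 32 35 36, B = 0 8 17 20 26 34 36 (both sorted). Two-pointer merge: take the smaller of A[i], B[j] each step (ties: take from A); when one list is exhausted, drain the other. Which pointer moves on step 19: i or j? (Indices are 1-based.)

i

i=1 j=1: A[i]=0<=B[j]=0 take 0, i++
i=2 j=1: A[i]=4>B[j]=0 take 0, j++
i=2 j=2: A[i]=4<=B[j]=8 take 4, i++
i=3 j=2: A[i]=5<=B[j]=8 take 5, i++
i=4 j=2: A[i]=6<=B[j]=8 take 6, i++
i=5 j=2: A[i]=9>B[j]=8 take 8, j++
i=5 j=3: A[i]=9<=B[j]=17 take 9, i++
i=6 j=3: A[i]=14<=B[j]=17 take 14, i++
i=7 j=3: A[i]=16<=B[j]=17 take 16, i++
i=8 j=3: A[i]=20>B[j]=17 take 17, j++
i=8 j=4: A[i]=20<=B[j]=20 take 20, i++
i=9 j=4: A[i]=22>B[j]=20 take 20, j++
i=9 j=5: A[i]=22<=B[j]=26 take 22, i++
i=10 j=5: A[i]=25<=B[j]=26 take 25, i++
i=11 j=5: A[i]=32>B[j]=26 take 26, j++
i=11 j=6: A[i]=32<=B[j]=34 take 32, i++
i=12 j=6: A[i]=35>B[j]=34 take 34, j++
i=12 j=7: A[i]=35<=B[j]=36 take 35, i++
i=13 j=7: A[i]=36<=B[j]=36 take 36, i++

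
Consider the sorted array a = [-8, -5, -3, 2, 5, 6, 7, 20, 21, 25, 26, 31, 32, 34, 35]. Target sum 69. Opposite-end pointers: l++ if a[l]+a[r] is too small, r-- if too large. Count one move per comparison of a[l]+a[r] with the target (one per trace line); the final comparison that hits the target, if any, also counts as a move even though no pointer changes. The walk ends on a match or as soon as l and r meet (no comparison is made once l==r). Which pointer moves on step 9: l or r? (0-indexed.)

l

[0,14] -8+35=27 <69 → l++
[1,14] -5+35=30 <69 → l++
[2,14] -3+35=32 <69 → l++
[3,14] 2+35=37 <69 → l++
[4,14] 5+35=40 <69 → l++
[5,14] 6+35=41 <69 → l++
[6,14] 7+35=42 <69 → l++
[7,14] 20+35=55 <69 → l++
[8,14] 21+35=56 <69 → l++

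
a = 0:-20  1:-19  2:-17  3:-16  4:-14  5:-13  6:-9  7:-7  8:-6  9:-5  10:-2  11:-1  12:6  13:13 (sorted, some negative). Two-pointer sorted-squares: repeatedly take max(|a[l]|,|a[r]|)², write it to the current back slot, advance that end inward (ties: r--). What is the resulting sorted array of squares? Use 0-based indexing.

[1, 4, 25, 36, 36, 49, 81, 169, 169, 196, 256, 289, 361, 400]

[0,13] |-20|>|13| out[13]=400 → l++
[1,13] |-19|>|13| out[12]=361 → l++
[2,13] |-17|>|13| out[11]=289 → l++
[3,13] |-16|>|13| out[10]=256 → l++
[4,13] |-14|>|13| out[9]=196 → l++
[5,13] |-13|<=|13| out[8]=169 → r--
[5,12] |-13|>|6| out[7]=169 → l++
[6,12] |-9|>|6| out[6]=81 → l++
[7,12] |-7|>|6| out[5]=49 → l++
[8,12] |-6|<=|6| out[4]=36 → r--
[8,11] |-6|>|-1| out[3]=36 → l++
[9,11] |-5|>|-1| out[2]=25 → l++
[10,11] |-2|>|-1| out[1]=4 → l++
[11,11] |-1|<=|-1| out[0]=1 → r--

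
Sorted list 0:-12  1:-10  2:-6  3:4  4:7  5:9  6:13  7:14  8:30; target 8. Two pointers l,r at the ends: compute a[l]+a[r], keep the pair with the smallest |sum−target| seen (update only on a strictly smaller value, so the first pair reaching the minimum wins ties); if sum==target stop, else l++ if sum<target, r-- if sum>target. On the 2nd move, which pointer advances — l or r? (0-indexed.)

l

l=0 r=8: -12+30=18 d=10 *, r--
l=0 r=7: -12+14=2 d=6 *, l++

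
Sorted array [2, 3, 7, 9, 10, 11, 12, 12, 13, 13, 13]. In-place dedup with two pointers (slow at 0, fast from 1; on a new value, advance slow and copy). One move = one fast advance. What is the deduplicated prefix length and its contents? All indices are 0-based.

length 8; prefix = [2, 3, 7, 9, 10, 11, 12, 13]

(s=0,f=1) a[fast]=3≠a[slow]=2 write a[1]=3 → slow++,fast++
(s=1,f=2) a[fast]=7≠a[slow]=3 write a[2]=7 → slow++,fast++
(s=2,f=3) a[fast]=9≠a[slow]=7 write a[3]=9 → slow++,fast++
(s=3,f=4) a[fast]=10≠a[slow]=9 write a[4]=10 → slow++,fast++
(s=4,f=5) a[fast]=11≠a[slow]=10 write a[5]=11 → slow++,fast++
(s=5,f=6) a[fast]=12≠a[slow]=11 write a[6]=12 → slow++,fast++
(s=6,f=7) a[fast]=12=a[slow] dup → fast++
(s=6,f=8) a[fast]=13≠a[slow]=12 write a[7]=13 → slow++,fast++
(s=7,f=9) a[fast]=13=a[slow] dup → fast++
(s=7,f=10) a[fast]=13=a[slow] dup → fast++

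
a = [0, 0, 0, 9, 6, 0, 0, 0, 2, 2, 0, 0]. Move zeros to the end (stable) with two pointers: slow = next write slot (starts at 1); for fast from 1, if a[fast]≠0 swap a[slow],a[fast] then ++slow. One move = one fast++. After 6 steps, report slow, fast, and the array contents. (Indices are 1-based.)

(s=1,f=1) a[fast]=0 → fast++
(s=1,f=2) a[fast]=0 → fast++
(s=1,f=3) a[fast]=0 → fast++
(s=1,f=4) a[fast]=9≠0 swap→a[1]=9 → slow++,fast++
(s=2,f=5) a[fast]=6≠0 swap→a[2]=6 → slow++,fast++
(s=3,f=6) a[fast]=0 → fast++

slow=3, fast=7, a=[9, 6, 0, 0, 0, 0, 0, 0, 2, 2, 0, 0]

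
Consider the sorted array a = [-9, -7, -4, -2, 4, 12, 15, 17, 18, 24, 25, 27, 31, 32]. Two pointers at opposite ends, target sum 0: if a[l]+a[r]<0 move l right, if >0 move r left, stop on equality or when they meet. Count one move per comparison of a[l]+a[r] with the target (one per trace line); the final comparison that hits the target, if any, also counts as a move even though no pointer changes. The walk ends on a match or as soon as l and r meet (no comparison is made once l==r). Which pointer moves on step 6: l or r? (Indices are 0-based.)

[0,13] -9+32=23 >0 → r--
[0,12] -9+31=22 >0 → r--
[0,11] -9+27=18 >0 → r--
[0,10] -9+25=16 >0 → r--
[0,9] -9+24=15 >0 → r--
[0,8] -9+18=9 >0 → r--

r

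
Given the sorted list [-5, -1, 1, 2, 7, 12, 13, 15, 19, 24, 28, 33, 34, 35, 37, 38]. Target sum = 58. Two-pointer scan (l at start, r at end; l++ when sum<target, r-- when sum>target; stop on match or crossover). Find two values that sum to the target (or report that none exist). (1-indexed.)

(24, 34)

l=1 r=16: -5+38=33 <58, l++
l=2 r=16: -1+38=37 <58, l++
l=3 r=16: 1+38=39 <58, l++
l=4 r=16: 2+38=40 <58, l++
l=5 r=16: 7+38=45 <58, l++
l=6 r=16: 12+38=50 <58, l++
l=7 r=16: 13+38=51 <58, l++
l=8 r=16: 15+38=53 <58, l++
l=9 r=16: 19+38=57 <58, l++
l=10 r=16: 24+38=62 >58, r--
l=10 r=15: 24+37=61 >58, r--
l=10 r=14: 24+35=59 >58, r--
l=10 r=13: 24+34=58, found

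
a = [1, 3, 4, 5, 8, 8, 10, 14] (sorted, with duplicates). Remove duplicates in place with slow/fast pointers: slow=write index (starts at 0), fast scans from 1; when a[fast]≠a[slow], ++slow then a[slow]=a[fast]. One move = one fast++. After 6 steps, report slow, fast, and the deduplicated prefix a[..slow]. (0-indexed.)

(s=0,f=1) a[fast]=3≠a[slow]=1 write a[1]=3 → slow++,fast++
(s=1,f=2) a[fast]=4≠a[slow]=3 write a[2]=4 → slow++,fast++
(s=2,f=3) a[fast]=5≠a[slow]=4 write a[3]=5 → slow++,fast++
(s=3,f=4) a[fast]=8≠a[slow]=5 write a[4]=8 → slow++,fast++
(s=4,f=5) a[fast]=8=a[slow] dup → fast++
(s=4,f=6) a[fast]=10≠a[slow]=8 write a[5]=10 → slow++,fast++

slow=5, fast=7, prefix=[1, 3, 4, 5, 8, 10]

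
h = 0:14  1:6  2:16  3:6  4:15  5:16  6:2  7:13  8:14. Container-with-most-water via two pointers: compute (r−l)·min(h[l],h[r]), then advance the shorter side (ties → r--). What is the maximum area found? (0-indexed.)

max area = 112

[0,8] min(14,14)*8=112 best=112 * → r--
[0,7] min(14,13)*7=91 best=112 → r--
[0,6] min(14,2)*6=12 best=112 → r--
[0,5] min(14,16)*5=70 best=112 → l++
[1,5] min(6,16)*4=24 best=112 → l++
[2,5] min(16,16)*3=48 best=112 → r--
[2,4] min(16,15)*2=30 best=112 → r--
[2,3] min(16,6)*1=6 best=112 → r--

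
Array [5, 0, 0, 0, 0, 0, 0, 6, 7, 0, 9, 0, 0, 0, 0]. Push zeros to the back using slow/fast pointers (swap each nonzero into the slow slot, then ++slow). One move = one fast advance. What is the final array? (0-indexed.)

(s=0,f=0) a[fast]=5≠0 swap→a[0]=5 → slow++,fast++
(s=1,f=1) a[fast]=0 → fast++
(s=1,f=2) a[fast]=0 → fast++
(s=1,f=3) a[fast]=0 → fast++
(s=1,f=4) a[fast]=0 → fast++
(s=1,f=5) a[fast]=0 → fast++
(s=1,f=6) a[fast]=0 → fast++
(s=1,f=7) a[fast]=6≠0 swap→a[1]=6 → slow++,fast++
(s=2,f=8) a[fast]=7≠0 swap→a[2]=7 → slow++,fast++
(s=3,f=9) a[fast]=0 → fast++
(s=3,f=10) a[fast]=9≠0 swap→a[3]=9 → slow++,fast++
(s=4,f=11) a[fast]=0 → fast++
(s=4,f=12) a[fast]=0 → fast++
(s=4,f=13) a[fast]=0 → fast++
(s=4,f=14) a[fast]=0 → fast++

[5, 6, 7, 9, 0, 0, 0, 0, 0, 0, 0, 0, 0, 0, 0]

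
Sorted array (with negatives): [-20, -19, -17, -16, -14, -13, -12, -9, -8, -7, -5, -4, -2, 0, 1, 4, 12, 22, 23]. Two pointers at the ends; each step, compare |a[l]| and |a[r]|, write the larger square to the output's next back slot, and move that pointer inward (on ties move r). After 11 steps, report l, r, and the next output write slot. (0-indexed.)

[0,18] |-20|<=|23| out[18]=529 → r--
[0,17] |-20|<=|22| out[17]=484 → r--
[0,16] |-20|>|12| out[16]=400 → l++
[1,16] |-19|>|12| out[15]=361 → l++
[2,16] |-17|>|12| out[14]=289 → l++
[3,16] |-16|>|12| out[13]=256 → l++
[4,16] |-14|>|12| out[12]=196 → l++
[5,16] |-13|>|12| out[11]=169 → l++
[6,16] |-12|<=|12| out[10]=144 → r--
[6,15] |-12|>|4| out[9]=144 → l++
[7,15] |-9|>|4| out[8]=81 → l++

l=8, r=15, next write slot=7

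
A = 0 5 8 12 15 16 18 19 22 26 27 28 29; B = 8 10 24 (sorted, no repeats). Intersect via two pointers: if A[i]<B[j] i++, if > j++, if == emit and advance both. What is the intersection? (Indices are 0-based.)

[i=0,j=0] 0<8 → i++
[i=1,j=0] 5<8 → i++
[i=2,j=0] 8==8 emit → i++,j++
[i=3,j=1] 12>10 → j++
[i=3,j=2] 12<24 → i++
[i=4,j=2] 15<24 → i++
[i=5,j=2] 16<24 → i++
[i=6,j=2] 18<24 → i++
[i=7,j=2] 19<24 → i++
[i=8,j=2] 22<24 → i++
[i=9,j=2] 26>24 → j++

intersection = [8]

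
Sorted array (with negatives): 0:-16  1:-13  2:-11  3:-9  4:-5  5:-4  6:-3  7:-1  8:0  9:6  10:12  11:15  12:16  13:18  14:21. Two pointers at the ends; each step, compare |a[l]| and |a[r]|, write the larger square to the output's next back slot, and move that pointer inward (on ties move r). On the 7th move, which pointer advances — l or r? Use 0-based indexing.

[0,14] |-16|<=|21| out[14]=441 → r--
[0,13] |-16|<=|18| out[13]=324 → r--
[0,12] |-16|<=|16| out[12]=256 → r--
[0,11] |-16|>|15| out[11]=256 → l++
[1,11] |-13|<=|15| out[10]=225 → r--
[1,10] |-13|>|12| out[9]=169 → l++
[2,10] |-11|<=|12| out[8]=144 → r--

r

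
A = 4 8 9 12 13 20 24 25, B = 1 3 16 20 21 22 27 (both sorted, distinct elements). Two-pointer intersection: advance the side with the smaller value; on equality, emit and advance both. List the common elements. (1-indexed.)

intersection = [20]

[i=1,j=1] 4>1 → j++
[i=1,j=2] 4>3 → j++
[i=1,j=3] 4<16 → i++
[i=2,j=3] 8<16 → i++
[i=3,j=3] 9<16 → i++
[i=4,j=3] 12<16 → i++
[i=5,j=3] 13<16 → i++
[i=6,j=3] 20>16 → j++
[i=6,j=4] 20==20 emit → i++,j++
[i=7,j=5] 24>21 → j++
[i=7,j=6] 24>22 → j++
[i=7,j=7] 24<27 → i++
[i=8,j=7] 25<27 → i++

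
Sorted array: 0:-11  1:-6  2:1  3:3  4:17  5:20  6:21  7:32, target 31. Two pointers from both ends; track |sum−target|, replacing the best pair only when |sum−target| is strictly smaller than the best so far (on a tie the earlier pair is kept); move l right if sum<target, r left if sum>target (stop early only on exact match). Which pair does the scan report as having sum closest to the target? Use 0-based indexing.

pair (1, 32) with sum 33 (|Δ|=2)

[0,7] -11+32=21 d=10 * → l++
[1,7] -6+32=26 d=5 * → l++
[2,7] 1+32=33 d=2 * → r--
[2,6] 1+21=22 d=9 → l++
[3,6] 3+21=24 d=7 → l++
[4,6] 17+21=38 d=7 → r--
[4,5] 17+20=37 d=6 → r--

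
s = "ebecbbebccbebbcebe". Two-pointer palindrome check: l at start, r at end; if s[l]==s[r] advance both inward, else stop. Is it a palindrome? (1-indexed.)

palindrome

l=1 r=18: 'e'=='e', l++,r--
l=2 r=17: 'b'=='b', l++,r--
l=3 r=16: 'e'=='e', l++,r--
l=4 r=15: 'c'=='c', l++,r--
l=5 r=14: 'b'=='b', l++,r--
l=6 r=13: 'b'=='b', l++,r--
l=7 r=12: 'e'=='e', l++,r--
l=8 r=11: 'b'=='b', l++,r--
l=9 r=10: 'c'=='c', l++,r--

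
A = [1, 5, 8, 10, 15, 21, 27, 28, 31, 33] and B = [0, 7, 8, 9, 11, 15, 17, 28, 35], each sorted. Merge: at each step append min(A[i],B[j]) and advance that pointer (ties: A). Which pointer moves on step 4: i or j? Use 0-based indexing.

i=0 j=0: A[i]=1>B[j]=0 take 0, j++
i=0 j=1: A[i]=1<=B[j]=7 take 1, i++
i=1 j=1: A[i]=5<=B[j]=7 take 5, i++
i=2 j=1: A[i]=8>B[j]=7 take 7, j++

j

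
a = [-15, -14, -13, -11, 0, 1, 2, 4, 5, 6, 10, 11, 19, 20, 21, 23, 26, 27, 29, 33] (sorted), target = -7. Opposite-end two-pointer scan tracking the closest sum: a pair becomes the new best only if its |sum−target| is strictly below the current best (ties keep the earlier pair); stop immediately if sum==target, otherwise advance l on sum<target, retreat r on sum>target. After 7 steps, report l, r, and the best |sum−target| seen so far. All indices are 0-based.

[0,19] -15+33=18 d=25 * → r--
[0,18] -15+29=14 d=21 * → r--
[0,17] -15+27=12 d=19 * → r--
[0,16] -15+26=11 d=18 * → r--
[0,15] -15+23=8 d=15 * → r--
[0,14] -15+21=6 d=13 * → r--
[0,13] -15+20=5 d=12 * → r--

l=0, r=12, best |Δ|=12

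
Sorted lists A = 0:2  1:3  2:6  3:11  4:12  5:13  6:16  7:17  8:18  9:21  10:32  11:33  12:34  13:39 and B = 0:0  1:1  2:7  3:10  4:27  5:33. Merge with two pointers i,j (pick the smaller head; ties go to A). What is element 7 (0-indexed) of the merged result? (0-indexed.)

[i=0,j=0] A[i]=2>B[j]=0 take 0 → j++
[i=0,j=1] A[i]=2>B[j]=1 take 1 → j++
[i=0,j=2] A[i]=2<=B[j]=7 take 2 → i++
[i=1,j=2] A[i]=3<=B[j]=7 take 3 → i++
[i=2,j=2] A[i]=6<=B[j]=7 take 6 → i++
[i=3,j=2] A[i]=11>B[j]=7 take 7 → j++
[i=3,j=3] A[i]=11>B[j]=10 take 10 → j++
[i=3,j=4] A[i]=11<=B[j]=27 take 11 → i++
[i=4,j=4] A[i]=12<=B[j]=27 take 12 → i++
[i=5,j=4] A[i]=13<=B[j]=27 take 13 → i++
[i=6,j=4] A[i]=16<=B[j]=27 take 16 → i++
[i=7,j=4] A[i]=17<=B[j]=27 take 17 → i++
[i=8,j=4] A[i]=18<=B[j]=27 take 18 → i++
[i=9,j=4] A[i]=21<=B[j]=27 take 21 → i++
[i=10,j=4] A[i]=32>B[j]=27 take 27 → j++
[i=10,j=5] A[i]=32<=B[j]=33 take 32 → i++
[i=11,j=5] A[i]=33<=B[j]=33 take 33 → i++
[i=12,j=5] A[i]=34>B[j]=33 take 33 → j++
[i=12,j=6] B done, take A[i]=34 → i++
[i=13,j=6] B done, take A[i]=39 → i++

merged[7] = 11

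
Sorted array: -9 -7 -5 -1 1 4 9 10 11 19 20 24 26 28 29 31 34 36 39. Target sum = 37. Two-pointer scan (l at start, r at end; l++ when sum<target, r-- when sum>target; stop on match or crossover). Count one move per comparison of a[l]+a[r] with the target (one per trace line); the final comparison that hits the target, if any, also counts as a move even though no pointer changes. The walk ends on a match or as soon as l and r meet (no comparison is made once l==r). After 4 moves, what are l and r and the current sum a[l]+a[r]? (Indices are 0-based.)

[0,18] -9+39=30 <37 → l++
[1,18] -7+39=32 <37 → l++
[2,18] -5+39=34 <37 → l++
[3,18] -1+39=38 >37 → r--

l=3, r=17, sum=35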